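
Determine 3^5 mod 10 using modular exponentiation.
5 = 4 + 1 (binary 101). Repeated squaring mod 10: 3^1 ≡ 3; 3^2 ≡ 3² = 9 ≡ 9; 3^4 ≡ 9² = 81 ≡ 1. Multiply: 3^5 = 3^4 × 3^1 ≡ 1 × 3 (mod 10): 1 × 3 = 3 ≡ 3. So 3^5 ≡ 3 (mod 10).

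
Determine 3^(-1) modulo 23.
3^(-1) ≡ 8 (mod 23). Verification: 3 × 8 = 24 ≡ 1 (mod 23)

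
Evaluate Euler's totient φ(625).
500

Prime factorization: 625 = 5^4
Using the formula φ(n) = n × Π(1 - 1/p) for each prime factor p:
φ(625) = 625 × (1 - 1/5)
φ(625) = 500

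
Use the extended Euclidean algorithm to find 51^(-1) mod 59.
Extended GCD: 51(22) + 59(-19) = 1. So 51^(-1) ≡ 22 ≡ 22 (mod 59). Verify: 51 × 22 = 1122 ≡ 1 (mod 59)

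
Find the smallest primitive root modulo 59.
2

A primitive root g modulo p has order p-1 = 58
Prime divisors of 58: [2, 29]
g is a primitive root iff g^(58/q) ≢ 1 (mod 59) for each prime divisor q
Testing small values:
  g = 2: 2^29 ≡ 58, 2^2 ≡ 4 (mod 59) → none is 1, primitive root!
The smallest primitive root is 2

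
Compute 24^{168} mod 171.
45

Using successive squaring:
Binary expansion of 168: 10101000
Powers of 24 mod 171 (each is the square of the previous):
  24^1 ≡ 24 (mod 171)
  24^2 ≡ 24² = 576 ≡ 63 (mod 171)
  24^4 ≡ 63² = 3969 ≡ 36 (mod 171)
  24^8 ≡ 36² = 1296 ≡ 99 (mod 171)
  24^16 ≡ 99² = 9801 ≡ 54 (mod 171)
  24^32 ≡ 54² = 2916 ≡ 9 (mod 171)
  24^64 ≡ 9² = 81 ≡ 81 (mod 171)
  24^128 ≡ 81² = 6561 ≡ 63 (mod 171)
168 = 128 + 32 + 8, so 24^168 = 24^128 × 24^32 × 24^8 ≡ 63 × 9 × 99 (mod 171)
Multiplying step by step:
  63 × 9 = 567 ≡ 54 (mod 171)
  54 × 99 = 5346 ≡ 45 (mod 171)
Result: 24^168 ≡ 45 (mod 171)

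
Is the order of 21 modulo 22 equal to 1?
No, the actual order is 2, not 1.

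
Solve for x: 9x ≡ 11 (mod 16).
3

Since gcd(9, 16) = 1 divides 11, a solution exists.
Multiply both sides by the inverse of 9 mod 16:
  9^(-1) mod 16 = 9
  x ≡ 9 × 11 ≡ 99 ≡ 3 (mod 16)
Verification: 9 × 3 = 27 = 1 × 16 + 11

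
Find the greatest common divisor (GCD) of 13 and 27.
1

Using the Euclidean algorithm:
13 = 0 × 27 + 13
27 = 2 × 13 + 1
13 = 13 × 1 + 0

GCD(13, 27) = 1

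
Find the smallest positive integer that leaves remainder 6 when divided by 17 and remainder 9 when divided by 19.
M = 17 × 19 = 323. M₁ = 19, y₁ ≡ 9 (mod 17). M₂ = 17, y₂ ≡ 9 (mod 19). m = 6×19×9 + 9×17×9 ≡ 142 (mod 323). The smallest positive such number is 142.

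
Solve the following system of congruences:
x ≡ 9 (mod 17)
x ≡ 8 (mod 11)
162

Using the Chinese Remainder Theorem:
M = product of moduli = 187
For equation 1: M_1 = 11, 11 ≡ 11 (mod 17), inverse of 11 mod 17 is 14 (check: 11 × 14 = 154 ≡ 1 (mod 17))
For equation 2: M_2 = 17, 17 ≡ 6 (mod 11), inverse of 17 mod 11 is 2 (check: 6 × 2 = 12 ≡ 1 (mod 11))
Combine: x ≡ Σ r_i×M_i×(M_i⁻¹ mod m_i) = 9×11×14 + 8×17×2 = 1386 + 272 = 1658
1658 mod 187 = 162
x ≡ 162 (mod 187)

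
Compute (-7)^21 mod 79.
Using repeated squaring. (-7) ≡ 72 (mod 79). 21 = 16 + 4 + 1 (binary 10101). Repeated squaring mod 79: 72^1 ≡ 72; 72^2 ≡ 72² = 5184 ≡ 49; 72^4 ≡ 49² = 2401 ≡ 31; 72^8 ≡ 31² = 961 ≡ 13; 72^16 ≡ 13² = 169 ≡ 11. Multiply: (-7)^21 ≡ 72^16 × 72^4 × 72^1 ≡ 11 × 31 × 72 (mod 79): 11 × 31 = 341 ≡ 25; 25 × 72 = 1800 ≡ 62. So (-7)^21 ≡ 62 (mod 79).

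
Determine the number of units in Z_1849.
1806

Prime factorization: 1849 = 43^2
Using the formula φ(n) = n × Π(1 - 1/p) for each prime factor p:
φ(1849) = 1849 × (1 - 1/43)
φ(1849) = 1806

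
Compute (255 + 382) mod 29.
28

(255 + 382) = 637
637 mod 29 = 28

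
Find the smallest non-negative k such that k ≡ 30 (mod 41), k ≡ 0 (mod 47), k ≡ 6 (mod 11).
2162

Using the Chinese Remainder Theorem:
M = product of moduli = 21197
For equation 1: M_1 = 517, 517 ≡ 25 (mod 41), inverse of 517 mod 41 is 23 (check: 25 × 23 = 575 ≡ 1 (mod 41))
For equation 2: M_2 = 451, 451 ≡ 28 (mod 47), inverse of 451 mod 47 is 42 (check: 28 × 42 = 1176 ≡ 1 (mod 47))
For equation 3: M_3 = 1927, 1927 ≡ 2 (mod 11), inverse of 1927 mod 11 is 6 (check: 2 × 6 = 12 ≡ 1 (mod 11))
Combine: k ≡ Σ r_i×M_i×(M_i⁻¹ mod m_i) = 30×517×23 + 0×451×42 + 6×1927×6 = 356730 + 0 + 69372 = 426102
426102 mod 21197 = 2162
k ≡ 2162 (mod 21197)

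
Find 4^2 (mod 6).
2 = 2 (binary 10). Repeated squaring mod 6: 4^1 ≡ 4; 4^2 ≡ 4² = 16 ≡ 4. So 4^2 ≡ 4 (mod 6).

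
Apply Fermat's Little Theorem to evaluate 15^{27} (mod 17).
9

By Fermat's Little Theorem, a^(p-1) ≡ 1 (mod p) for prime p and gcd(a, p) = 1
Here p = 17, so 15^16 ≡ 1 (mod 17)
We can reduce the exponent: 27 mod 16 = 11
So 15^27 ≡ 15^11 (mod 17)
Computing: 15^11 mod 17 = 9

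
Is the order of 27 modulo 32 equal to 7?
No, the actual order is 8, not 7.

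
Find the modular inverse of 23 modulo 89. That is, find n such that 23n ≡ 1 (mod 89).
31

Using Extended Euclidean Algorithm:
gcd(23, 89) = 1
Bezout coefficients: 23 × 31 + 89 × -8 = 1
So 23 × 31 ≡ 1 (mod 89)
The inverse is 31 mod 89 = 31
Verification: 23 × 31 = 713 = 8 × 89 + 1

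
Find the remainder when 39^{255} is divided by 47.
By Fermat: 39^{46} ≡ 1 (mod 47). 255 = 5×46 + 25. So 39^{255} ≡ 39^{25} ≡ 30 (mod 47)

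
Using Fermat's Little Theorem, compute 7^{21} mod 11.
7

By Fermat's Little Theorem, a^(p-1) ≡ 1 (mod p) for prime p and gcd(a, p) = 1
Here p = 11, so 7^10 ≡ 1 (mod 11)
We can reduce the exponent: 21 mod 10 = 1
So 7^21 ≡ 7^1 (mod 11)
Computing: 7^1 mod 11 = 7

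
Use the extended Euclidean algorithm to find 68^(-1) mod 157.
Extended GCD: 68(-30) + 157(13) = 1. So 68^(-1) ≡ 127 ≡ 127 (mod 157). Verify: 68 × 127 = 8636 ≡ 1 (mod 157)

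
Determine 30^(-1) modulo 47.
30^(-1) ≡ 11 (mod 47). Verification: 30 × 11 = 330 ≡ 1 (mod 47)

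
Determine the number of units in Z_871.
792

Prime factorization: 871 = 13 × 67
Using the formula φ(n) = n × Π(1 - 1/p) for each prime factor p:
φ(871) = 871 × (1 - 1/13) × (1 - 1/67)
φ(871) = 792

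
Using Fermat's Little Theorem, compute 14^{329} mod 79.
57

By Fermat's Little Theorem, a^(p-1) ≡ 1 (mod p) for prime p and gcd(a, p) = 1
Here p = 79, so 14^78 ≡ 1 (mod 79)
We can reduce the exponent: 329 mod 78 = 17
So 14^329 ≡ 14^17 (mod 79)
Computing: 14^17 mod 79 = 57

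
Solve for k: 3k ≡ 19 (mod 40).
33

Since gcd(3, 40) = 1 divides 19, a solution exists.
Multiply both sides by the inverse of 3 mod 40:
  3^(-1) mod 40 = 27
  x ≡ 27 × 19 ≡ 513 ≡ 33 (mod 40)
Verification: 3 × 33 = 99 = 2 × 40 + 19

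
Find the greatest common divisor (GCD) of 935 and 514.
1

Using the Euclidean algorithm:
935 = 1 × 514 + 421
514 = 1 × 421 + 93
421 = 4 × 93 + 49
93 = 1 × 49 + 44
49 = 1 × 44 + 5
44 = 8 × 5 + 4
5 = 1 × 4 + 1
4 = 4 × 1 + 0

GCD(935, 514) = 1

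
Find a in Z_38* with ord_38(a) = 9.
5 has order 9 mod 38 since 5^{9} ≡ 1 (mod 38) and no smaller power works.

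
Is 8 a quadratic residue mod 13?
By Euler's criterion: 8^{6} ≡ 12 (mod 13). Since this equals -1 (≡ 12), 8 is not a QR.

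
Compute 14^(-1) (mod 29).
14^(-1) ≡ 27 (mod 29). Verification: 14 × 27 = 378 ≡ 1 (mod 29)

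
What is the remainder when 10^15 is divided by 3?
Using Fermat: 10^{2} ≡ 1 (mod 3). 15 ≡ 1 (mod 2). So 10^{15} ≡ 10^{1} ≡ 1 (mod 3)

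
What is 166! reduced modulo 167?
By Wilson's theorem, (166)! ≡ -1 ≡ 166 (mod 167)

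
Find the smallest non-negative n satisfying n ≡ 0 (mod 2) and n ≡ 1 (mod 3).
M = 2 × 3 = 6. M₁ = 3, y₁ ≡ 1 (mod 2). M₂ = 2, y₂ ≡ 2 (mod 3). n = 0×3×1 + 1×2×2 ≡ 4 (mod 6)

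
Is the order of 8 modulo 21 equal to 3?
No, the actual order is 2, not 3.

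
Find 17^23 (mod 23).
Using Fermat: 17^{22} ≡ 1 (mod 23). 23 ≡ 1 (mod 22). So 17^{23} ≡ 17^{1} ≡ 17 (mod 23)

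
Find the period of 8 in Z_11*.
Powers of 8 mod 11: 8^1≡8, 8^2≡9, 8^3≡6, 8^4≡4, 8^5≡10, 8^6≡3, 8^7≡2, 8^8≡5, 8^9≡7, 8^10≡1. Order = 10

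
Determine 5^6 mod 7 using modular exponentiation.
6 = 4 + 2 (binary 110). Repeated squaring mod 7: 5^1 ≡ 5; 5^2 ≡ 5² = 25 ≡ 4; 5^4 ≡ 4² = 16 ≡ 2. Multiply: 5^6 = 5^4 × 5^2 ≡ 2 × 4 (mod 7): 2 × 4 = 8 ≡ 1. So 5^6 ≡ 1 (mod 7).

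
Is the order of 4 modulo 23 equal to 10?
No, the actual order is 11, not 10.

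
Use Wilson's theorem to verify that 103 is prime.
(102)! mod 103 = 102. Since this equals -1 (mod 103), Wilson confirms 103 is prime.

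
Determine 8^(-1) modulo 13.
8^(-1) ≡ 5 (mod 13). Verification: 8 × 5 = 40 ≡ 1 (mod 13)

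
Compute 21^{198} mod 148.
1

Using successive squaring:
Binary expansion of 198: 11000110
Powers of 21 mod 148 (each is the square of the previous):
  21^1 ≡ 21 (mod 148)
  21^2 ≡ 21² = 441 ≡ 145 (mod 148)
  21^4 ≡ 145² = 21025 ≡ 9 (mod 148)
  21^8 ≡ 9² = 81 ≡ 81 (mod 148)
  21^16 ≡ 81² = 6561 ≡ 49 (mod 148)
  21^32 ≡ 49² = 2401 ≡ 33 (mod 148)
  21^64 ≡ 33² = 1089 ≡ 53 (mod 148)
  21^128 ≡ 53² = 2809 ≡ 145 (mod 148)
198 = 128 + 64 + 4 + 2, so 21^198 = 21^128 × 21^64 × 21^4 × 21^2 ≡ 145 × 53 × 9 × 145 (mod 148)
Multiplying step by step:
  145 × 53 = 7685 ≡ 137 (mod 148)
  137 × 9 = 1233 ≡ 49 (mod 148)
  49 × 145 = 7105 ≡ 1 (mod 148)
Result: 21^198 ≡ 1 (mod 148)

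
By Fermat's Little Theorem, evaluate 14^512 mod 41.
By Fermat: 14^{40} ≡ 1 (mod 41). 512 ≡ 32 (mod 40). So 14^{512} ≡ 14^{32} ≡ 1 (mod 41)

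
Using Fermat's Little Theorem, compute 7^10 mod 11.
By Fermat's Little Theorem, 7^{10} ≡ 1 (mod 11) since 11 is prime and gcd(7, 11) = 1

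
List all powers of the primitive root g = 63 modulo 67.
g^1, g^2, ..., g^{66} mod 67: {63, 16, 3, 55, 48, 9, 31, 10, 27, 26, 30, 14, 11, 23, 42, 33, 2, 59, 32, 6, 43, 29, 18, 62, 20, 54, 52, 60, 28, 22, 46, 17, 66, 4, 51, 64, 12, 19, 58, 36, 57, 40, 41, 37, 53, 56, 44, 25, 34, 65, 8, 35, 61, 24, 38, 49, 5, 47, 13, 15, 7, 39, 45, 21, 50, 1}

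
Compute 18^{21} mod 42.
36

Using successive squaring:
Binary expansion of 21: 10101
Powers of 18 mod 42 (each is the square of the previous):
  18^1 ≡ 18 (mod 42)
  18^2 ≡ 18² = 324 ≡ 30 (mod 42)
  18^4 ≡ 30² = 900 ≡ 18 (mod 42)
  18^8 ≡ 18² = 324 ≡ 30 (mod 42)
  18^16 ≡ 30² = 900 ≡ 18 (mod 42)
21 = 16 + 4 + 1, so 18^21 = 18^16 × 18^4 × 18^1 ≡ 18 × 18 × 18 (mod 42)
Multiplying step by step:
  18 × 18 = 324 ≡ 30 (mod 42)
  30 × 18 = 540 ≡ 36 (mod 42)
Result: 18^21 ≡ 36 (mod 42)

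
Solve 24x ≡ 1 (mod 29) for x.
24^(-1) ≡ 23 (mod 29). Verification: 24 × 23 = 552 ≡ 1 (mod 29)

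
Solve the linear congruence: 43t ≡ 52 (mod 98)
24

Since gcd(43, 98) = 1 divides 52, a solution exists.
Multiply both sides by the inverse of 43 mod 98:
  43^(-1) mod 98 = 57
  x ≡ 57 × 52 ≡ 2964 ≡ 24 (mod 98)
Verification: 43 × 24 = 1032 = 10 × 98 + 52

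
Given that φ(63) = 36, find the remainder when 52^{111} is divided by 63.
By Euler: 52^{36} ≡ 1 (mod 63) since gcd(52, 63) = 1. 111 = 3×36 + 3. So 52^{111} ≡ 52^{3} ≡ 55 (mod 63)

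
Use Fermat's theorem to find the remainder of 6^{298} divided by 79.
4

By Fermat's Little Theorem, a^(p-1) ≡ 1 (mod p) for prime p and gcd(a, p) = 1
Here p = 79, so 6^78 ≡ 1 (mod 79)
We can reduce the exponent: 298 mod 78 = 64
So 6^298 ≡ 6^64 (mod 79)
Computing: 6^64 mod 79 = 4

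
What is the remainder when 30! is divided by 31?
By Wilson's theorem, (30)! ≡ -1 ≡ 30 (mod 31)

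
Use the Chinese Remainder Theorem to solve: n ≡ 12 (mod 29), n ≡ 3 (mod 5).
128

Using the Chinese Remainder Theorem:
M = product of moduli = 145
For equation 1: M_1 = 5, 5 ≡ 5 (mod 29), inverse of 5 mod 29 is 6 (check: 5 × 6 = 30 ≡ 1 (mod 29))
For equation 2: M_2 = 29, 29 ≡ 4 (mod 5), inverse of 29 mod 5 is 4 (check: 4 × 4 = 16 ≡ 1 (mod 5))
Combine: n ≡ Σ r_i×M_i×(M_i⁻¹ mod m_i) = 12×5×6 + 3×29×4 = 360 + 348 = 708
708 mod 145 = 128
n ≡ 128 (mod 145)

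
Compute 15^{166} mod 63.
36

Using successive squaring:
Binary expansion of 166: 10100110
Powers of 15 mod 63 (each is the square of the previous):
  15^1 ≡ 15 (mod 63)
  15^2 ≡ 15² = 225 ≡ 36 (mod 63)
  15^4 ≡ 36² = 1296 ≡ 36 (mod 63)
  15^8 ≡ 36² = 1296 ≡ 36 (mod 63)
  15^16 ≡ 36² = 1296 ≡ 36 (mod 63)
  15^32 ≡ 36² = 1296 ≡ 36 (mod 63)
  15^64 ≡ 36² = 1296 ≡ 36 (mod 63)
  15^128 ≡ 36² = 1296 ≡ 36 (mod 63)
166 = 128 + 32 + 4 + 2, so 15^166 = 15^128 × 15^32 × 15^4 × 15^2 ≡ 36 × 36 × 36 × 36 (mod 63)
Multiplying step by step:
  36 × 36 = 1296 ≡ 36 (mod 63)
  36 × 36 = 1296 ≡ 36 (mod 63)
  36 × 36 = 1296 ≡ 36 (mod 63)
Result: 15^166 ≡ 36 (mod 63)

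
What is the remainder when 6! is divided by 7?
By Wilson's theorem, (6)! ≡ -1 ≡ 6 (mod 7)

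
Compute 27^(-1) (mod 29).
27^(-1) ≡ 14 (mod 29). Verification: 27 × 14 = 378 ≡ 1 (mod 29)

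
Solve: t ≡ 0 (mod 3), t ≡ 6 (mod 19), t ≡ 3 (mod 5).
M = 3 × 19 × 5 = 285. M₁ = 95, y₁ ≡ 2 (mod 3). M₂ = 15, y₂ ≡ 14 (mod 19). M₃ = 57, y₃ ≡ 3 (mod 5). t = 0×95×2 + 6×15×14 + 3×57×3 ≡ 63 (mod 285)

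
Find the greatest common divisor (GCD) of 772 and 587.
1

Using the Euclidean algorithm:
772 = 1 × 587 + 185
587 = 3 × 185 + 32
185 = 5 × 32 + 25
32 = 1 × 25 + 7
25 = 3 × 7 + 4
7 = 1 × 4 + 3
4 = 1 × 3 + 1
3 = 3 × 1 + 0

GCD(772, 587) = 1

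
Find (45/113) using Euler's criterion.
(45/113) = 45^{56} mod 113 = -1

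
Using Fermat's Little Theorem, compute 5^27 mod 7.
By Fermat: 5^{6} ≡ 1 (mod 7). 27 = 4×6 + 3. So 5^{27} ≡ 5^{3} ≡ 6 (mod 7)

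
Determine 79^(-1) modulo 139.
79^(-1) ≡ 44 (mod 139). Verification: 79 × 44 = 3476 ≡ 1 (mod 139)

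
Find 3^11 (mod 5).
Using Fermat: 3^{4} ≡ 1 (mod 5). 11 ≡ 3 (mod 4). So 3^{11} ≡ 3^{3} ≡ 2 (mod 5)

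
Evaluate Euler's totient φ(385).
240

Prime factorization: 385 = 5 × 7 × 11
Using the formula φ(n) = n × Π(1 - 1/p) for each prime factor p:
φ(385) = 385 × (1 - 1/5) × (1 - 1/7) × (1 - 1/11)
φ(385) = 240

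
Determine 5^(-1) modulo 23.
5^(-1) ≡ 14 (mod 23). Verification: 5 × 14 = 70 ≡ 1 (mod 23)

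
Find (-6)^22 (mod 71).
Using repeated squaring. (-6) ≡ 65 (mod 71). 22 = 16 + 4 + 2 (binary 10110). Repeated squaring mod 71: 65^1 ≡ 65; 65^2 ≡ 65² = 4225 ≡ 36; 65^4 ≡ 36² = 1296 ≡ 18; 65^8 ≡ 18² = 324 ≡ 40; 65^16 ≡ 40² = 1600 ≡ 38. Multiply: (-6)^22 ≡ 65^16 × 65^4 × 65^2 ≡ 38 × 18 × 36 (mod 71): 38 × 18 = 684 ≡ 45; 45 × 36 = 1620 ≡ 58. So (-6)^22 ≡ 58 (mod 71).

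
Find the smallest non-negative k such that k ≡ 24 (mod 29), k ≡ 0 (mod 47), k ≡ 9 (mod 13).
10058

Using the Chinese Remainder Theorem:
M = product of moduli = 17719
For equation 1: M_1 = 611, 611 ≡ 2 (mod 29), inverse of 611 mod 29 is 15 (check: 2 × 15 = 30 ≡ 1 (mod 29))
For equation 2: M_2 = 377, 377 ≡ 1 (mod 47), inverse of 377 mod 47 is 1 (check: 1 × 1 = 1 ≡ 1 (mod 47))
For equation 3: M_3 = 1363, 1363 ≡ 11 (mod 13), inverse of 1363 mod 13 is 6 (check: 11 × 6 = 66 ≡ 1 (mod 13))
Combine: k ≡ Σ r_i×M_i×(M_i⁻¹ mod m_i) = 24×611×15 + 0×377×1 + 9×1363×6 = 219960 + 0 + 73602 = 293562
293562 mod 17719 = 10058
k ≡ 10058 (mod 17719)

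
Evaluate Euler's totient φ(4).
2

Prime factorization: 4 = 2^2
Using the formula φ(n) = n × Π(1 - 1/p) for each prime factor p:
φ(4) = 4 × (1 - 1/2)
φ(4) = 2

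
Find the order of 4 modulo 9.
Powers of 4 mod 9: 4^1≡4, 4^2≡7, 4^3≡1. Order = 3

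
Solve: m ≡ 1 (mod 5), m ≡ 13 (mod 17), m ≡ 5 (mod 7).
M = 5 × 17 × 7 = 595. M₁ = 119, y₁ ≡ 4 (mod 5). M₂ = 35, y₂ ≡ 1 (mod 17). M₃ = 85, y₃ ≡ 1 (mod 7). m = 1×119×4 + 13×35×1 + 5×85×1 ≡ 166 (mod 595)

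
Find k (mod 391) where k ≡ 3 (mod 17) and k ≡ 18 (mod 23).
M = 17 × 23 = 391. M₁ = 23, y₁ ≡ 3 (mod 17). M₂ = 17, y₂ ≡ 19 (mod 23). k = 3×23×3 + 18×17×19 ≡ 156 (mod 391)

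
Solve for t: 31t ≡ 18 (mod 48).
30

Since gcd(31, 48) = 1 divides 18, a solution exists.
Multiply both sides by the inverse of 31 mod 48:
  31^(-1) mod 48 = 31
  x ≡ 31 × 18 ≡ 558 ≡ 30 (mod 48)
Verification: 31 × 30 = 930 = 19 × 48 + 18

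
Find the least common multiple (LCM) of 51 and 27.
459

First find GCD(51, 27) using the Euclidean algorithm:
51 = 1 × 27 + 24
27 = 1 × 24 + 3
24 = 8 × 3 + 0
GCD(51, 27) = 3

LCM formula: LCM(a, b) = (a × b) / GCD(a, b)
LCM(51, 27) = (51 × 27) / 3
LCM(51, 27) = 1377 / 3
LCM(51, 27) = 459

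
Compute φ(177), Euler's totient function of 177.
116

Prime factorization: 177 = 3 × 59
Using the formula φ(n) = n × Π(1 - 1/p) for each prime factor p:
φ(177) = 177 × (1 - 1/3) × (1 - 1/59)
φ(177) = 116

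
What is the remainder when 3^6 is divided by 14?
6 = 4 + 2 (binary 110). Repeated squaring mod 14: 3^1 ≡ 3; 3^2 ≡ 3² = 9 ≡ 9; 3^4 ≡ 9² = 81 ≡ 11. Multiply: 3^6 = 3^4 × 3^2 ≡ 11 × 9 (mod 14): 11 × 9 = 99 ≡ 1. So 3^6 ≡ 1 (mod 14).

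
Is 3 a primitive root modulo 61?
No

To verify, check if 3^(60/q) ≢ 1 (mod 61) for each prime divisor q of 60
Divisors of 60 = 60: [1, 2, 3, 4, 5, 6, 10, 12, 15, 20, 30, 60]
  3^(60/2) = 3^30 ≡ 1 (mod 61)
  3^(60/3) = 3^20 ≡ 1 (mod 61)
  3^(60/5) = 3^12 ≡ 9 (mod 61)
Conclusion: 3 is not a primitive root modulo 61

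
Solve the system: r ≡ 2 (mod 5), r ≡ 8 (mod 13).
M = 5 × 13 = 65. M₁ = 13, y₁ ≡ 2 (mod 5). M₂ = 5, y₂ ≡ 8 (mod 13). r = 2×13×2 + 8×5×8 ≡ 47 (mod 65)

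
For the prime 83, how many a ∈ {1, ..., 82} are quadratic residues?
For prime 83, there are (p-1)/2 = (83-1)/2 = 41 quadratic residues (excluding 0).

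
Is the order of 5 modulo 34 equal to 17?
No, the actual order is 16, not 17.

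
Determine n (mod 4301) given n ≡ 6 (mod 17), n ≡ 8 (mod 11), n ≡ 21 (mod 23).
2505

Using the Chinese Remainder Theorem:
M = product of moduli = 4301
For equation 1: M_1 = 253, 253 ≡ 15 (mod 17), inverse of 253 mod 17 is 8 (check: 15 × 8 = 120 ≡ 1 (mod 17))
For equation 2: M_2 = 391, 391 ≡ 6 (mod 11), inverse of 391 mod 11 is 2 (check: 6 × 2 = 12 ≡ 1 (mod 11))
For equation 3: M_3 = 187, 187 ≡ 3 (mod 23), inverse of 187 mod 23 is 8 (check: 3 × 8 = 24 ≡ 1 (mod 23))
Combine: n ≡ Σ r_i×M_i×(M_i⁻¹ mod m_i) = 6×253×8 + 8×391×2 + 21×187×8 = 12144 + 6256 + 31416 = 49816
49816 mod 4301 = 2505
n ≡ 2505 (mod 4301)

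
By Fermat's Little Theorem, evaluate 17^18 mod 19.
By Fermat's Little Theorem, 17^{18} ≡ 1 (mod 19) since 19 is prime and gcd(17, 19) = 1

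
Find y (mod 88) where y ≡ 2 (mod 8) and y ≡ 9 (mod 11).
M = 8 × 11 = 88. M₁ = 11, y₁ ≡ 3 (mod 8). M₂ = 8, y₂ ≡ 7 (mod 11). y = 2×11×3 + 9×8×7 ≡ 42 (mod 88)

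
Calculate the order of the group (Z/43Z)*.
42

Prime factorization: 43 = 43
Using the formula φ(n) = n × Π(1 - 1/p) for each prime factor p:
φ(43) = 43 × (1 - 1/43)
φ(43) = 42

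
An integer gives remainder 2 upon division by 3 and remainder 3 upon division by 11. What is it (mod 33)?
M = 3 × 11 = 33. M₁ = 11, y₁ ≡ 2 (mod 3). M₂ = 3, y₂ ≡ 4 (mod 11). x = 2×11×2 + 3×3×4 ≡ 14 (mod 33). The smallest positive such number is 14.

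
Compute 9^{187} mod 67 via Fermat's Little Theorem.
1

By Fermat's Little Theorem, a^(p-1) ≡ 1 (mod p) for prime p and gcd(a, p) = 1
Here p = 67, so 9^66 ≡ 1 (mod 67)
We can reduce the exponent: 187 mod 66 = 55
So 9^187 ≡ 9^55 (mod 67)
Computing: 9^55 mod 67 = 1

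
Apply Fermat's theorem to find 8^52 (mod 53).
By Fermat's Little Theorem, 8^{52} ≡ 1 (mod 53) since 53 is prime and gcd(8, 53) = 1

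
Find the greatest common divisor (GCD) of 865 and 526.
1

Using the Euclidean algorithm:
865 = 1 × 526 + 339
526 = 1 × 339 + 187
339 = 1 × 187 + 152
187 = 1 × 152 + 35
152 = 4 × 35 + 12
35 = 2 × 12 + 11
12 = 1 × 11 + 1
11 = 11 × 1 + 0

GCD(865, 526) = 1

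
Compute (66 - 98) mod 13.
7

(66 - 98) = -32
-32 mod 13 = 7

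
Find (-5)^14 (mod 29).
Using repeated squaring. (-5) ≡ 24 (mod 29). 14 = 8 + 4 + 2 (binary 1110). Repeated squaring mod 29: 24^1 ≡ 24; 24^2 ≡ 24² = 576 ≡ 25; 24^4 ≡ 25² = 625 ≡ 16; 24^8 ≡ 16² = 256 ≡ 24. Multiply: (-5)^14 ≡ 24^8 × 24^4 × 24^2 ≡ 24 × 16 × 25 (mod 29): 24 × 16 = 384 ≡ 7; 7 × 25 = 175 ≡ 1. So (-5)^14 ≡ 1 (mod 29).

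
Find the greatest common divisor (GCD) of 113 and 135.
1

Using the Euclidean algorithm:
113 = 0 × 135 + 113
135 = 1 × 113 + 22
113 = 5 × 22 + 3
22 = 7 × 3 + 1
3 = 3 × 1 + 0

GCD(113, 135) = 1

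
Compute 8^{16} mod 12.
4

Using successive squaring:
Binary expansion of 16: 10000
Powers of 8 mod 12 (each is the square of the previous):
  8^1 ≡ 8 (mod 12)
  8^2 ≡ 8² = 64 ≡ 4 (mod 12)
  8^4 ≡ 4² = 16 ≡ 4 (mod 12)
  8^8 ≡ 4² = 16 ≡ 4 (mod 12)
  8^16 ≡ 4² = 16 ≡ 4 (mod 12)
16 is a power of 2, so 8^16 is the last square: ≡ 4 (mod 12)
Result: 8^16 ≡ 4 (mod 12)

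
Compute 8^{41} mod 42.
8

Using successive squaring:
Binary expansion of 41: 101001
Powers of 8 mod 42 (each is the square of the previous):
  8^1 ≡ 8 (mod 42)
  8^2 ≡ 8² = 64 ≡ 22 (mod 42)
  8^4 ≡ 22² = 484 ≡ 22 (mod 42)
  8^8 ≡ 22² = 484 ≡ 22 (mod 42)
  8^16 ≡ 22² = 484 ≡ 22 (mod 42)
  8^32 ≡ 22² = 484 ≡ 22 (mod 42)
41 = 32 + 8 + 1, so 8^41 = 8^32 × 8^8 × 8^1 ≡ 22 × 22 × 8 (mod 42)
Multiplying step by step:
  22 × 22 = 484 ≡ 22 (mod 42)
  22 × 8 = 176 ≡ 8 (mod 42)
Result: 8^41 ≡ 8 (mod 42)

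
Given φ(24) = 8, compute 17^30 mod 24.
By Euler: 17^{8} ≡ 1 (mod 24) since gcd(17, 24) = 1. 30 = 3×8 + 6. So 17^{30} ≡ 17^{6} ≡ 1 (mod 24)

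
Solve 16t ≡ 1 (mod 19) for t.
6

Using Extended Euclidean Algorithm:
gcd(16, 19) = 1
Bezout coefficients: 16 × 6 + 19 × -5 = 1
So 16 × 6 ≡ 1 (mod 19)
The inverse is 6 mod 19 = 6
Verification: 16 × 6 = 96 = 5 × 19 + 1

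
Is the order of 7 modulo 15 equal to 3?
No, the actual order is 4, not 3.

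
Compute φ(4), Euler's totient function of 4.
2

Prime factorization: 4 = 2^2
Using the formula φ(n) = n × Π(1 - 1/p) for each prime factor p:
φ(4) = 4 × (1 - 1/2)
φ(4) = 2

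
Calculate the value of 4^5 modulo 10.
5 = 4 + 1 (binary 101). Repeated squaring mod 10: 4^1 ≡ 4; 4^2 ≡ 4² = 16 ≡ 6; 4^4 ≡ 6² = 36 ≡ 6. Multiply: 4^5 = 4^4 × 4^1 ≡ 6 × 4 (mod 10): 6 × 4 = 24 ≡ 4. So 4^5 ≡ 4 (mod 10).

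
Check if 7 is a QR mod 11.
By Euler's criterion: 7^{5} ≡ 10 (mod 11). Since this equals -1 (≡ 10), 7 is not a QR.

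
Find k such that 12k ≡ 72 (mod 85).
6

Since gcd(12, 85) = 1 divides 72, a solution exists.
Multiply both sides by the inverse of 12 mod 85:
  12^(-1) mod 85 = 78
  x ≡ 78 × 72 ≡ 5616 ≡ 6 (mod 85)
Verification: 12 × 6 = 72 = 0 × 85 + 72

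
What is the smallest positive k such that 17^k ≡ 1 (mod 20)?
Powers of 17 mod 20: 17^1≡17, 17^2≡9, 17^3≡13, 17^4≡1. Order = 4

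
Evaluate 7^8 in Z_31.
8 = 8 (binary 1000). Repeated squaring mod 31: 7^1 ≡ 7; 7^2 ≡ 7² = 49 ≡ 18; 7^4 ≡ 18² = 324 ≡ 14; 7^8 ≡ 14² = 196 ≡ 10. So 7^8 ≡ 10 (mod 31).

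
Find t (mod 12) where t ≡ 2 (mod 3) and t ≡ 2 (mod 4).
M = 3 × 4 = 12. M₁ = 4, y₁ ≡ 1 (mod 3). M₂ = 3, y₂ ≡ 3 (mod 4). t = 2×4×1 + 2×3×3 ≡ 2 (mod 12)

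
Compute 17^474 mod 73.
Using Fermat: 17^{72} ≡ 1 (mod 73). 474 ≡ 42 (mod 72). So 17^{474} ≡ 17^{42} ≡ 27 (mod 73)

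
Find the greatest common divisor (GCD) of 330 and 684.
6

Using the Euclidean algorithm:
330 = 0 × 684 + 330
684 = 2 × 330 + 24
330 = 13 × 24 + 18
24 = 1 × 18 + 6
18 = 3 × 6 + 0

GCD(330, 684) = 6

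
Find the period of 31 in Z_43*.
Powers of 31 mod 43: 31^1≡31, 31^2≡15, 31^3≡35, 31^4≡10, 31^5≡9, 31^6≡21, 31^7≡6, 31^8≡14, 31^9≡4, 31^10≡38, 31^11≡17, 31^12≡11, 31^13≡40, 31^14≡36, 31^15≡41, 31^16≡24, 31^17≡13, 31^18≡16, 31^19≡23, 31^20≡25, 31^21≡1. Order = 21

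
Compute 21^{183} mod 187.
98

Using successive squaring:
Binary expansion of 183: 10110111
Powers of 21 mod 187 (each is the square of the previous):
  21^1 ≡ 21 (mod 187)
  21^2 ≡ 21² = 441 ≡ 67 (mod 187)
  21^4 ≡ 67² = 4489 ≡ 1 (mod 187)
  21^8 ≡ 1² = 1 ≡ 1 (mod 187)
  21^16 ≡ 1² = 1 ≡ 1 (mod 187)
  21^32 ≡ 1² = 1 ≡ 1 (mod 187)
  21^64 ≡ 1² = 1 ≡ 1 (mod 187)
  21^128 ≡ 1² = 1 ≡ 1 (mod 187)
183 = 128 + 32 + 16 + 4 + 2 + 1, so 21^183 = 21^128 × 21^32 × 21^16 × 21^4 × 21^2 × 21^1 ≡ 1 × 1 × 1 × 1 × 67 × 21 (mod 187)
Multiplying step by step:
  1 × 1 = 1 ≡ 1 (mod 187)
  1 × 1 = 1 ≡ 1 (mod 187)
  1 × 1 = 1 ≡ 1 (mod 187)
  1 × 67 = 67 ≡ 67 (mod 187)
  67 × 21 = 1407 ≡ 98 (mod 187)
Result: 21^183 ≡ 98 (mod 187)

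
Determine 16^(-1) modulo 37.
16^(-1) ≡ 7 (mod 37). Verification: 16 × 7 = 112 ≡ 1 (mod 37)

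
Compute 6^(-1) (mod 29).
6^(-1) ≡ 5 (mod 29). Verification: 6 × 5 = 30 ≡ 1 (mod 29)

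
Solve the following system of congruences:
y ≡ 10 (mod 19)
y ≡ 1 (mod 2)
29

Using the Chinese Remainder Theorem:
M = product of moduli = 38
For equation 1: M_1 = 2, 2 ≡ 2 (mod 19), inverse of 2 mod 19 is 10 (check: 2 × 10 = 20 ≡ 1 (mod 19))
For equation 2: M_2 = 19, 19 ≡ 1 (mod 2), inverse of 19 mod 2 is 1 (check: 1 × 1 = 1 ≡ 1 (mod 2))
Combine: y ≡ Σ r_i×M_i×(M_i⁻¹ mod m_i) = 10×2×10 + 1×19×1 = 200 + 19 = 219
219 mod 38 = 29
y ≡ 29 (mod 38)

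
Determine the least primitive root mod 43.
p - 1 = 42 has prime divisors 2, 3, 7. h is a primitive root mod 43 iff h^(42/q) ≢ 1 (mod 43) for each such q.
h = 2: 2^21 ≡ 42, 2^14 ≡ 1, 2^6 ≡ 21 (mod 43); 2^14 ≡ 1, so not a primitive root.
h = 3: 3^21 ≡ 42, 3^14 ≡ 36, 3^6 ≡ 41 (mod 43); none is 1, so 3 has order 42 and is a primitive root.
The smallest primitive root mod 43 is g = 3.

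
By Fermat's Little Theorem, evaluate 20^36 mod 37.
By Fermat's Little Theorem, 20^{36} ≡ 1 (mod 37) since 37 is prime and gcd(20, 37) = 1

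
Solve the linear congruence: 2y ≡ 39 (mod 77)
58

Since gcd(2, 77) = 1 divides 39, a solution exists.
Multiply both sides by the inverse of 2 mod 77:
  2^(-1) mod 77 = 39
  x ≡ 39 × 39 ≡ 1521 ≡ 58 (mod 77)
Verification: 2 × 58 = 116 = 1 × 77 + 39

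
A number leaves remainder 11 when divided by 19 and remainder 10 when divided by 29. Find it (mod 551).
M = 19 × 29 = 551. M₁ = 29, y₁ ≡ 2 (mod 19). M₂ = 19, y₂ ≡ 26 (mod 29). n = 11×29×2 + 10×19×26 ≡ 68 (mod 551)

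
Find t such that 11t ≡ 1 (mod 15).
11

Since gcd(11, 15) = 1 divides 1, a solution exists.
Multiply both sides by the inverse of 11 mod 15:
  11^(-1) mod 15 = 11
  x ≡ 11 × 1 ≡ 11 ≡ 11 (mod 15)
Verification: 11 × 11 = 121 = 8 × 15 + 1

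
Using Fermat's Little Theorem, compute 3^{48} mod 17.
1

By Fermat's Little Theorem, a^(p-1) ≡ 1 (mod p) for prime p and gcd(a, p) = 1
Here p = 17, so 3^16 ≡ 1 (mod 17)
We can reduce the exponent: 48 mod 16 = 0
So 3^48 ≡ 3^0 (mod 17)
Computing: 3^0 mod 17 = 1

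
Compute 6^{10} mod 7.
1

Using successive squaring:
Binary expansion of 10: 1010
Powers of 6 mod 7 (each is the square of the previous):
  6^1 ≡ 6 (mod 7)
  6^2 ≡ 6² = 36 ≡ 1 (mod 7)
  6^4 ≡ 1² = 1 ≡ 1 (mod 7)
  6^8 ≡ 1² = 1 ≡ 1 (mod 7)
10 = 8 + 2, so 6^10 = 6^8 × 6^2 ≡ 1 × 1 (mod 7)
Multiplying step by step:
  1 × 1 = 1 ≡ 1 (mod 7)
Result: 6^10 ≡ 1 (mod 7)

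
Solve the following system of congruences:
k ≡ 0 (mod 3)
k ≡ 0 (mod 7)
0

Using the Chinese Remainder Theorem:
M = product of moduli = 21
For equation 1: M_1 = 7, 7 ≡ 1 (mod 3), inverse of 7 mod 3 is 1 (check: 1 × 1 = 1 ≡ 1 (mod 3))
For equation 2: M_2 = 3, 3 ≡ 3 (mod 7), inverse of 3 mod 7 is 5 (check: 3 × 5 = 15 ≡ 1 (mod 7))
Combine: k ≡ Σ r_i×M_i×(M_i⁻¹ mod m_i) = 0×7×1 + 0×3×5 = 0 + 0 = 0
0 mod 21 = 0
k ≡ 0 (mod 21)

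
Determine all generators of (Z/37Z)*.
Primitive roots mod 37: {2, 5, 13, 15, 17, 18, 19, 20, 22, 24, 32, 35}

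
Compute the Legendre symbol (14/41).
(14/41) = 14^{20} mod 41 = -1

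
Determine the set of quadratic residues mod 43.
QRs mod 43: {1, 4, 6, 9, 10, 11, 13, 14, 15, 16, 17, 21, 23, 24, 25, 31, 35, 36, 38, 40, 41}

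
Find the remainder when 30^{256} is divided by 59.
By Fermat: 30^{58} ≡ 1 (mod 59). 256 = 4×58 + 24. So 30^{256} ≡ 30^{24} ≡ 27 (mod 59)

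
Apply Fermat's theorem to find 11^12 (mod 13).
By Fermat's Little Theorem, 11^{12} ≡ 1 (mod 13) since 13 is prime and gcd(11, 13) = 1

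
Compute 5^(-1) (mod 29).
5^(-1) ≡ 6 (mod 29). Verification: 5 × 6 = 30 ≡ 1 (mod 29)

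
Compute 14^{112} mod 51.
1

Using successive squaring:
Binary expansion of 112: 1110000
Powers of 14 mod 51 (each is the square of the previous):
  14^1 ≡ 14 (mod 51)
  14^2 ≡ 14² = 196 ≡ 43 (mod 51)
  14^4 ≡ 43² = 1849 ≡ 13 (mod 51)
  14^8 ≡ 13² = 169 ≡ 16 (mod 51)
  14^16 ≡ 16² = 256 ≡ 1 (mod 51)
  14^32 ≡ 1² = 1 ≡ 1 (mod 51)
  14^64 ≡ 1² = 1 ≡ 1 (mod 51)
112 = 64 + 32 + 16, so 14^112 = 14^64 × 14^32 × 14^16 ≡ 1 × 1 × 1 (mod 51)
Multiplying step by step:
  1 × 1 = 1 ≡ 1 (mod 51)
  1 × 1 = 1 ≡ 1 (mod 51)
Result: 14^112 ≡ 1 (mod 51)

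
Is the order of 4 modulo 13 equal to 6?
Yes, ord_13(4) = 6.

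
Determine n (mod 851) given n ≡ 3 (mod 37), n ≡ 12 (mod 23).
817

Using the Chinese Remainder Theorem:
M = product of moduli = 851
For equation 1: M_1 = 23, 23 ≡ 23 (mod 37), inverse of 23 mod 37 is 29 (check: 23 × 29 = 667 ≡ 1 (mod 37))
For equation 2: M_2 = 37, 37 ≡ 14 (mod 23), inverse of 37 mod 23 is 5 (check: 14 × 5 = 70 ≡ 1 (mod 23))
Combine: n ≡ Σ r_i×M_i×(M_i⁻¹ mod m_i) = 3×23×29 + 12×37×5 = 2001 + 2220 = 4221
4221 mod 851 = 817
n ≡ 817 (mod 851)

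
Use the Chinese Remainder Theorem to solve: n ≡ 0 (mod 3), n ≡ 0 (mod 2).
M = 3 × 2 = 6. M₁ = 2, y₁ ≡ 2 (mod 3). M₂ = 3, y₂ ≡ 1 (mod 2). n = 0×2×2 + 0×3×1 ≡ 0 (mod 6)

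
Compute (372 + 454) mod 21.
7

(372 + 454) = 826
826 mod 21 = 7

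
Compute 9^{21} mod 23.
18

Using successive squaring:
Binary expansion of 21: 10101
Powers of 9 mod 23 (each is the square of the previous):
  9^1 ≡ 9 (mod 23)
  9^2 ≡ 9² = 81 ≡ 12 (mod 23)
  9^4 ≡ 12² = 144 ≡ 6 (mod 23)
  9^8 ≡ 6² = 36 ≡ 13 (mod 23)
  9^16 ≡ 13² = 169 ≡ 8 (mod 23)
21 = 16 + 4 + 1, so 9^21 = 9^16 × 9^4 × 9^1 ≡ 8 × 6 × 9 (mod 23)
Multiplying step by step:
  8 × 6 = 48 ≡ 2 (mod 23)
  2 × 9 = 18 ≡ 18 (mod 23)
Result: 9^21 ≡ 18 (mod 23)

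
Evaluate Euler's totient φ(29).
28

Prime factorization: 29 = 29
Using the formula φ(n) = n × Π(1 - 1/p) for each prime factor p:
φ(29) = 29 × (1 - 1/29)
φ(29) = 28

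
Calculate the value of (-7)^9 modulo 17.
(-7) ≡ 10 (mod 17). 9 = 8 + 1 (binary 1001). Repeated squaring mod 17: 10^1 ≡ 10; 10^2 ≡ 10² = 100 ≡ 15; 10^4 ≡ 15² = 225 ≡ 4; 10^8 ≡ 4² = 16 ≡ 16. Multiply: (-7)^9 ≡ 10^8 × 10^1 ≡ 16 × 10 (mod 17): 16 × 10 = 160 ≡ 7. So (-7)^9 ≡ 7 (mod 17).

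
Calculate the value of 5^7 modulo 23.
7 = 4 + 2 + 1 (binary 111). Repeated squaring mod 23: 5^1 ≡ 5; 5^2 ≡ 5² = 25 ≡ 2; 5^4 ≡ 2² = 4 ≡ 4. Multiply: 5^7 = 5^4 × 5^2 × 5^1 ≡ 4 × 2 × 5 (mod 23): 4 × 2 = 8 ≡ 8; 8 × 5 = 40 ≡ 17. So 5^7 ≡ 17 (mod 23).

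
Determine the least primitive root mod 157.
p - 1 = 156 has prime divisors 2, 3, 13. h is a primitive root mod 157 iff h^(156/q) ≢ 1 (mod 157) for each such q.
h = 2: 2^78 ≡ 156, 2^52 ≡ 1, 2^12 ≡ 14 (mod 157); 2^52 ≡ 1, so not a primitive root.
h = 3: 3^78 ≡ 1, 3^52 ≡ 12, 3^12 ≡ 153 (mod 157); 3^78 ≡ 1, so not a primitive root.
h = 4: 4^78 ≡ 1, 4^52 ≡ 1, 4^12 ≡ 39 (mod 157); 4^78 ≡ 1, so not a primitive root.
h = 5: 5^78 ≡ 156, 5^52 ≡ 12, 5^12 ≡ 130 (mod 157); none is 1, so 5 has order 156 and is a primitive root.
The smallest primitive root mod 157 is g = 5.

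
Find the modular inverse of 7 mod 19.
7^(-1) ≡ 11 (mod 19). Verification: 7 × 11 = 77 ≡ 1 (mod 19)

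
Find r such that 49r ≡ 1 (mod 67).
49^(-1) ≡ 26 (mod 67). Verification: 49 × 26 = 1274 ≡ 1 (mod 67)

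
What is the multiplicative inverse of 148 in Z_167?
148^(-1) ≡ 123 (mod 167). Verification: 148 × 123 = 18204 ≡ 1 (mod 167)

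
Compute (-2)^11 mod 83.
Using repeated squaring. (-2) ≡ 81 (mod 83). 11 = 8 + 2 + 1 (binary 1011). Repeated squaring mod 83: 81^1 ≡ 81; 81^2 ≡ 81² = 6561 ≡ 4; 81^4 ≡ 4² = 16 ≡ 16; 81^8 ≡ 16² = 256 ≡ 7. Multiply: (-2)^11 ≡ 81^8 × 81^2 × 81^1 ≡ 7 × 4 × 81 (mod 83): 7 × 4 = 28 ≡ 28; 28 × 81 = 2268 ≡ 27. So (-2)^11 ≡ 27 (mod 83).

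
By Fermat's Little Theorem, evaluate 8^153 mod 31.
By Fermat: 8^{30} ≡ 1 (mod 31). 153 = 5×30 + 3. So 8^{153} ≡ 8^{3} ≡ 16 (mod 31)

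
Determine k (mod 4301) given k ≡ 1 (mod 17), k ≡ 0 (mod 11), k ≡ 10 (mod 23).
4081

Using the Chinese Remainder Theorem:
M = product of moduli = 4301
For equation 1: M_1 = 253, 253 ≡ 15 (mod 17), inverse of 253 mod 17 is 8 (check: 15 × 8 = 120 ≡ 1 (mod 17))
For equation 2: M_2 = 391, 391 ≡ 6 (mod 11), inverse of 391 mod 11 is 2 (check: 6 × 2 = 12 ≡ 1 (mod 11))
For equation 3: M_3 = 187, 187 ≡ 3 (mod 23), inverse of 187 mod 23 is 8 (check: 3 × 8 = 24 ≡ 1 (mod 23))
Combine: k ≡ Σ r_i×M_i×(M_i⁻¹ mod m_i) = 1×253×8 + 0×391×2 + 10×187×8 = 2024 + 0 + 14960 = 16984
16984 mod 4301 = 4081
k ≡ 4081 (mod 4301)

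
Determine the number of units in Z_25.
20

Prime factorization: 25 = 5^2
Using the formula φ(n) = n × Π(1 - 1/p) for each prime factor p:
φ(25) = 25 × (1 - 1/5)
φ(25) = 20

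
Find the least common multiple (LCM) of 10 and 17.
170

First find GCD(10, 17) using the Euclidean algorithm:
10 = 0 × 17 + 10
17 = 1 × 10 + 7
10 = 1 × 7 + 3
7 = 2 × 3 + 1
3 = 3 × 1 + 0
GCD(10, 17) = 1

LCM formula: LCM(a, b) = (a × b) / GCD(a, b)
LCM(10, 17) = (10 × 17) / 1
LCM(10, 17) = 170 / 1
LCM(10, 17) = 170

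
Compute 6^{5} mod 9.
0

Using successive squaring:
Binary expansion of 5: 101
Powers of 6 mod 9 (each is the square of the previous):
  6^1 ≡ 6 (mod 9)
  6^2 ≡ 6² = 36 ≡ 0 (mod 9)
  6^4 ≡ 0² = 0 ≡ 0 (mod 9)
5 = 4 + 1, so 6^5 = 6^4 × 6^1 ≡ 0 × 6 (mod 9)
Multiplying step by step:
  0 × 6 = 0 ≡ 0 (mod 9)
Result: 6^5 ≡ 0 (mod 9)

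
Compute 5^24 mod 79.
Using repeated squaring. 24 = 16 + 8 (binary 11000). Repeated squaring mod 79: 5^1 ≡ 5; 5^2 ≡ 5² = 25 ≡ 25; 5^4 ≡ 25² = 625 ≡ 72; 5^8 ≡ 72² = 5184 ≡ 49; 5^16 ≡ 49² = 2401 ≡ 31. Multiply: 5^24 = 5^16 × 5^8 ≡ 31 × 49 (mod 79): 31 × 49 = 1519 ≡ 18. So 5^24 ≡ 18 (mod 79).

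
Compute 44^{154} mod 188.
32

Using successive squaring:
Binary expansion of 154: 10011010
Powers of 44 mod 188 (each is the square of the previous):
  44^1 ≡ 44 (mod 188)
  44^2 ≡ 44² = 1936 ≡ 56 (mod 188)
  44^4 ≡ 56² = 3136 ≡ 128 (mod 188)
  44^8 ≡ 128² = 16384 ≡ 28 (mod 188)
  44^16 ≡ 28² = 784 ≡ 32 (mod 188)
  44^32 ≡ 32² = 1024 ≡ 84 (mod 188)
  44^64 ≡ 84² = 7056 ≡ 100 (mod 188)
  44^128 ≡ 100² = 10000 ≡ 36 (mod 188)
154 = 128 + 16 + 8 + 2, so 44^154 = 44^128 × 44^16 × 44^8 × 44^2 ≡ 36 × 32 × 28 × 56 (mod 188)
Multiplying step by step:
  36 × 32 = 1152 ≡ 24 (mod 188)
  24 × 28 = 672 ≡ 108 (mod 188)
  108 × 56 = 6048 ≡ 32 (mod 188)
Result: 44^154 ≡ 32 (mod 188)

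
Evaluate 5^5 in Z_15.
5 = 4 + 1 (binary 101). Repeated squaring mod 15: 5^1 ≡ 5; 5^2 ≡ 5² = 25 ≡ 10; 5^4 ≡ 10² = 100 ≡ 10. Multiply: 5^5 = 5^4 × 5^1 ≡ 10 × 5 (mod 15): 10 × 5 = 50 ≡ 5. So 5^5 ≡ 5 (mod 15).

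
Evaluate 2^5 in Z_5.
5 = 4 + 1 (binary 101). Repeated squaring mod 5: 2^1 ≡ 2; 2^2 ≡ 2² = 4 ≡ 4; 2^4 ≡ 4² = 16 ≡ 1. Multiply: 2^5 = 2^4 × 2^1 ≡ 1 × 2 (mod 5): 1 × 2 = 2 ≡ 2. So 2^5 ≡ 2 (mod 5).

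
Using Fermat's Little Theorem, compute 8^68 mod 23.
By Fermat: 8^{22} ≡ 1 (mod 23). 68 = 3×22 + 2. So 8^{68} ≡ 8^{2} ≡ 18 (mod 23)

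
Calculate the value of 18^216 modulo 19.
Using Fermat: 18^{18} ≡ 1 (mod 19). 216 ≡ 0 (mod 18). So 18^{216} ≡ 18^{0} ≡ 1 (mod 19)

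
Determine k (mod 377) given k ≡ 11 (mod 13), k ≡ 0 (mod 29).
232

Using the Chinese Remainder Theorem:
M = product of moduli = 377
For equation 1: M_1 = 29, 29 ≡ 3 (mod 13), inverse of 29 mod 13 is 9 (check: 3 × 9 = 27 ≡ 1 (mod 13))
For equation 2: M_2 = 13, 13 ≡ 13 (mod 29), inverse of 13 mod 29 is 9 (check: 13 × 9 = 117 ≡ 1 (mod 29))
Combine: k ≡ Σ r_i×M_i×(M_i⁻¹ mod m_i) = 11×29×9 + 0×13×9 = 2871 + 0 = 2871
2871 mod 377 = 232
k ≡ 232 (mod 377)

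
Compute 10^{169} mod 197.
55

Using successive squaring:
Binary expansion of 169: 10101001
Powers of 10 mod 197 (each is the square of the previous):
  10^1 ≡ 10 (mod 197)
  10^2 ≡ 10² = 100 ≡ 100 (mod 197)
  10^4 ≡ 100² = 10000 ≡ 150 (mod 197)
  10^8 ≡ 150² = 22500 ≡ 42 (mod 197)
  10^16 ≡ 42² = 1764 ≡ 188 (mod 197)
  10^32 ≡ 188² = 35344 ≡ 81 (mod 197)
  10^64 ≡ 81² = 6561 ≡ 60 (mod 197)
  10^128 ≡ 60² = 3600 ≡ 54 (mod 197)
169 = 128 + 32 + 8 + 1, so 10^169 = 10^128 × 10^32 × 10^8 × 10^1 ≡ 54 × 81 × 42 × 10 (mod 197)
Multiplying step by step:
  54 × 81 = 4374 ≡ 40 (mod 197)
  40 × 42 = 1680 ≡ 104 (mod 197)
  104 × 10 = 1040 ≡ 55 (mod 197)
Result: 10^169 ≡ 55 (mod 197)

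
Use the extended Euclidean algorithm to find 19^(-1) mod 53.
Extended GCD: 19(14) + 53(-5) = 1. So 19^(-1) ≡ 14 ≡ 14 (mod 53). Verify: 19 × 14 = 266 ≡ 1 (mod 53)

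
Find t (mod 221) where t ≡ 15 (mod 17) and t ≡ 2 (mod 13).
M = 17 × 13 = 221. M₁ = 13, y₁ ≡ 4 (mod 17). M₂ = 17, y₂ ≡ 10 (mod 13). t = 15×13×4 + 2×17×10 ≡ 15 (mod 221)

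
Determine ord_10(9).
Powers of 9 mod 10: 9^1≡9, 9^2≡1. Order = 2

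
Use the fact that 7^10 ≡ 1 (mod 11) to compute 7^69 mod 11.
By Fermat: 7^{10} ≡ 1 (mod 11). 69 = 6×10 + 9. So 7^{69} ≡ 7^{9} ≡ 8 (mod 11)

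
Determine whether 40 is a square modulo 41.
By Euler's criterion: 40^{20} ≡ 1 (mod 41). Since this equals 1, 40 is a QR.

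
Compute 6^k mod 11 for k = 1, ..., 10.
g^1, g^2, ..., g^{10} mod 11: {6, 3, 7, 9, 10, 5, 8, 4, 2, 1}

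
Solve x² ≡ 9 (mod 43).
The square roots of 9 mod 43 are 40 and 3. Verify: 40² = 1600 ≡ 9 (mod 43)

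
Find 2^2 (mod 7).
2 = 2 (binary 10). Repeated squaring mod 7: 2^1 ≡ 2; 2^2 ≡ 2² = 4 ≡ 4. So 2^2 ≡ 4 (mod 7).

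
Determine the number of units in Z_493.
448

Prime factorization: 493 = 17 × 29
Using the formula φ(n) = n × Π(1 - 1/p) for each prime factor p:
φ(493) = 493 × (1 - 1/17) × (1 - 1/29)
φ(493) = 448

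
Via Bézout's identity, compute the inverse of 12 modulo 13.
Extended GCD: 12(-1) + 13(1) = 1. So 12^(-1) ≡ 12 ≡ 12 (mod 13). Verify: 12 × 12 = 144 ≡ 1 (mod 13)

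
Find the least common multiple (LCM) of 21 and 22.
462

First find GCD(21, 22) using the Euclidean algorithm:
21 = 0 × 22 + 21
22 = 1 × 21 + 1
21 = 21 × 1 + 0
GCD(21, 22) = 1

LCM formula: LCM(a, b) = (a × b) / GCD(a, b)
LCM(21, 22) = (21 × 22) / 1
LCM(21, 22) = 462 / 1
LCM(21, 22) = 462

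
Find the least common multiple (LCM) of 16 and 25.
400

First find GCD(16, 25) using the Euclidean algorithm:
16 = 0 × 25 + 16
25 = 1 × 16 + 9
16 = 1 × 9 + 7
9 = 1 × 7 + 2
7 = 3 × 2 + 1
2 = 2 × 1 + 0
GCD(16, 25) = 1

LCM formula: LCM(a, b) = (a × b) / GCD(a, b)
LCM(16, 25) = (16 × 25) / 1
LCM(16, 25) = 400 / 1
LCM(16, 25) = 400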